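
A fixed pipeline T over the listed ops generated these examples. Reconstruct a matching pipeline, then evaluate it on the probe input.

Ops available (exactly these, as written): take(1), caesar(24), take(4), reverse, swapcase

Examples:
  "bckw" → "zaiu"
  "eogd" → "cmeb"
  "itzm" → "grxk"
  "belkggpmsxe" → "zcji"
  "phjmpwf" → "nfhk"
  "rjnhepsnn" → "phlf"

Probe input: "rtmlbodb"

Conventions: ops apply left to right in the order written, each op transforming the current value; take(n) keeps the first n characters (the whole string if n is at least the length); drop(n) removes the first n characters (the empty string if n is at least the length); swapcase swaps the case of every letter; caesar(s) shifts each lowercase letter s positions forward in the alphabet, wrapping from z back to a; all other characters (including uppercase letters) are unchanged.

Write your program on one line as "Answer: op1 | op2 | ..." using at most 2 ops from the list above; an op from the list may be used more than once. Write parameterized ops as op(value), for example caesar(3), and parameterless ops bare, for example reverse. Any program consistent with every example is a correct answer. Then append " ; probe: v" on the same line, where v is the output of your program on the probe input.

take(4) | caesar(24) ; probe: "prkj"

Check, running the answer program on each example:
  "bckw" -> "bckw" -> "zaiu"
  "eogd" -> "eogd" -> "cmeb"
  "itzm" -> "itzm" -> "grxk"
  "belkggpmsxe" -> "belk" -> "zcji"
  "phjmpwf" -> "phjm" -> "nfhk"
  "rjnhepsnn" -> "rjnh" -> "phlf"
  probe: "rtmlbodb" -> "rtml" -> "prkj"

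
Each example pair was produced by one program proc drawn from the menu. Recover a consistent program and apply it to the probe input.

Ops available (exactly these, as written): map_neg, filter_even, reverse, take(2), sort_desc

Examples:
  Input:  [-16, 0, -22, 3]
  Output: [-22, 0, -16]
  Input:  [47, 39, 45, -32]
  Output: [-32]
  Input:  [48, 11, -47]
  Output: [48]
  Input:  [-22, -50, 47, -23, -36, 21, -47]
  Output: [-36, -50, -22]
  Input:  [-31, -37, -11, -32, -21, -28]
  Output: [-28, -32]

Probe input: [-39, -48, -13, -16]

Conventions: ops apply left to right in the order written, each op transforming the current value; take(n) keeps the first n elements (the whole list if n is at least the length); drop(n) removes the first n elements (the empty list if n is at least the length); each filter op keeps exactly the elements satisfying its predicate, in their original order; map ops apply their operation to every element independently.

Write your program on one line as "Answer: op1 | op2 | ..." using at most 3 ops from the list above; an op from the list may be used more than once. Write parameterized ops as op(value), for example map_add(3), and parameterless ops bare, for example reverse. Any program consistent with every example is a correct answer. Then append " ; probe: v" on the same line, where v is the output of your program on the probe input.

reverse | filter_even ; probe: [-16, -48]

Check, running the answer program on each example:
  [-16, 0, -22, 3] -> [3, -22, 0, -16] -> [-22, 0, -16]
  [47, 39, 45, -32] -> [-32, 45, 39, 47] -> [-32]
  [48, 11, -47] -> [-47, 11, 48] -> [48]
  [-22, -50, 47, -23, -36, 21, -47] -> [-47, 21, -36, -23, 47, -50, -22] -> [-36, -50, -22]
  [-31, -37, -11, -32, -21, -28] -> [-28, -21, -32, -11, -37, -31] -> [-28, -32]
  probe: [-39, -48, -13, -16] -> [-16, -13, -48, -39] -> [-16, -48]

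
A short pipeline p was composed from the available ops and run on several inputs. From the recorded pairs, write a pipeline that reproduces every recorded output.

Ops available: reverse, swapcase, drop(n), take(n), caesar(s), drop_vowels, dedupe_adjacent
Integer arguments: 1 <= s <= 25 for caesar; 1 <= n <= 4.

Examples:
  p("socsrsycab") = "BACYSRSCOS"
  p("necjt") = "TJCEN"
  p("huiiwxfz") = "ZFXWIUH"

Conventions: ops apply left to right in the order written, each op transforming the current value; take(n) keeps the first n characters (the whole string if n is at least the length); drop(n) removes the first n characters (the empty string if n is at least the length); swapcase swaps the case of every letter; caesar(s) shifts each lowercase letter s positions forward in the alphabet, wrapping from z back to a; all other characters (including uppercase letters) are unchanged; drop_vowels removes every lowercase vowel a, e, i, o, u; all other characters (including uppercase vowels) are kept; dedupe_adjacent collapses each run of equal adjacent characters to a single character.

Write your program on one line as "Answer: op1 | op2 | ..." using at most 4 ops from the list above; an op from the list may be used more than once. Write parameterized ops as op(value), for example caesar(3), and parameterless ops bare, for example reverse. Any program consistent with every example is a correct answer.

reverse | swapcase | dedupe_adjacent

Check, running the answer program on each example:
  "socsrsycab" -> "bacysrscos" -> "BACYSRSCOS" -> "BACYSRSCOS"
  "necjt" -> "tjcen" -> "TJCEN" -> "TJCEN"
  "huiiwxfz" -> "zfxwiiuh" -> "ZFXWIIUH" -> "ZFXWIUH"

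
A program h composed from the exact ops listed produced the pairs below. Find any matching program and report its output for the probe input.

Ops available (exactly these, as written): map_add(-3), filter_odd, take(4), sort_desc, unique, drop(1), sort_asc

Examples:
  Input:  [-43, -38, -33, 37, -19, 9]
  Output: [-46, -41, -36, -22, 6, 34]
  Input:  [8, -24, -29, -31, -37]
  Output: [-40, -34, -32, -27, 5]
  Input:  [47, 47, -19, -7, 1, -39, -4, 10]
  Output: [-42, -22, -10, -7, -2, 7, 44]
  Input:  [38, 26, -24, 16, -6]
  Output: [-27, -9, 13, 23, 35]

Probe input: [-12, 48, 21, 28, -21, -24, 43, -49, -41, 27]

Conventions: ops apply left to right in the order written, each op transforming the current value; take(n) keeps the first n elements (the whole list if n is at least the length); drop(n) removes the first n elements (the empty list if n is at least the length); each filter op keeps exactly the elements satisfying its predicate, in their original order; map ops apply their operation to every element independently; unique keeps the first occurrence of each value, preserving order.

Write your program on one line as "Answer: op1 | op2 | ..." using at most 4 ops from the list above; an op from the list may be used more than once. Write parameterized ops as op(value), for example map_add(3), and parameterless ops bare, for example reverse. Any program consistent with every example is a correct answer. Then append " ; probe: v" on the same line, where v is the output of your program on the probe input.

map_add(-3) | sort_asc | unique ; probe: [-52, -44, -27, -24, -15, 18, 24, 25, 40, 45]

Check, running the answer program on each example:
  [-43, -38, -33, 37, -19, 9] -> [-46, -41, -36, 34, -22, 6] -> [-46, -41, -36, -22, 6, 34] -> [-46, -41, -36, -22, 6, 34]
  [8, -24, -29, -31, -37] -> [5, -27, -32, -34, -40] -> [-40, -34, -32, -27, 5] -> [-40, -34, -32, -27, 5]
  [47, 47, -19, -7, 1, -39, -4, 10] -> [44, 44, -22, -10, -2, -42, -7, 7] -> [-42, -22, -10, -7, -2, 7, 44, 44] -> [-42, -22, -10, -7, -2, 7, 44]
  [38, 26, -24, 16, -6] -> [35, 23, -27, 13, -9] -> [-27, -9, 13, 23, 35] -> [-27, -9, 13, 23, 35]
  probe: [-12, 48, 21, 28, -21, -24, 43, -49, -41, 27] -> [-15, 45, 18, 25, -24, -27, 40, -52, -44, 24] -> [-52, -44, -27, -24, -15, 18, 24, 25, 40, 45] -> [-52, -44, -27, -24, -15, 18, 24, 25, 40, 45]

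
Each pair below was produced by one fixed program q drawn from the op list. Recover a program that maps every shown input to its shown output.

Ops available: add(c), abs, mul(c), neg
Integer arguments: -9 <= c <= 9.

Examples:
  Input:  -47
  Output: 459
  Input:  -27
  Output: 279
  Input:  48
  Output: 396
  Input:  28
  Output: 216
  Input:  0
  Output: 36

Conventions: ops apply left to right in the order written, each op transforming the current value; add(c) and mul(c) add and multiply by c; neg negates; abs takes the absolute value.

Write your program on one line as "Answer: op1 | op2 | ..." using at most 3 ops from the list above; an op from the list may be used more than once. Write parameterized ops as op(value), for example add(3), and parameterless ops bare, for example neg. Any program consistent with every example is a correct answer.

add(-4) | abs | mul(9)

Check, running the answer program on each example:
  -47 -> -51 -> 51 -> 459
  -27 -> -31 -> 31 -> 279
  48 -> 44 -> 44 -> 396
  28 -> 24 -> 24 -> 216
  0 -> -4 -> 4 -> 36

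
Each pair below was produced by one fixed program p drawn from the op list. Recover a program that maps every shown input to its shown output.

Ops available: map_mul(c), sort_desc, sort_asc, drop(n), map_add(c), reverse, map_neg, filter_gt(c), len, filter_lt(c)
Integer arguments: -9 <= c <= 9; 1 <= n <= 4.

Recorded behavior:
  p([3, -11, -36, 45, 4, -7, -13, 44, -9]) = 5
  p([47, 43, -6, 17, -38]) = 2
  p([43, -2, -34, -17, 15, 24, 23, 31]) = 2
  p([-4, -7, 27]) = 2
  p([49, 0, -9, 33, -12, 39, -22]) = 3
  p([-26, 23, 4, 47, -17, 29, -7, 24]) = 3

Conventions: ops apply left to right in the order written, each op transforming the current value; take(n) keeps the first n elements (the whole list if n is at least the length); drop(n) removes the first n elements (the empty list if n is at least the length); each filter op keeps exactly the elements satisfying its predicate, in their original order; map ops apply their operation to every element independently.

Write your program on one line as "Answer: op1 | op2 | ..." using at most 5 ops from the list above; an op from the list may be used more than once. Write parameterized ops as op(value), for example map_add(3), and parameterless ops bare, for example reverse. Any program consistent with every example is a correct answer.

reverse | sort_desc | filter_lt(-2) | len

Check, running the answer program on each example:
  [3, -11, -36, 45, 4, -7, -13, 44, -9] -> [-9, 44, -13, -7, 4, 45, -36, -11, 3] -> [45, 44, 4, 3, -7, -9, -11, -13, -36] -> [-7, -9, -11, -13, -36] -> 5
  [47, 43, -6, 17, -38] -> [-38, 17, -6, 43, 47] -> [47, 43, 17, -6, -38] -> [-6, -38] -> 2
  [43, -2, -34, -17, 15, 24, 23, 31] -> [31, 23, 24, 15, -17, -34, -2, 43] -> [43, 31, 24, 23, 15, -2, -17, -34] -> [-17, -34] -> 2
  [-4, -7, 27] -> [27, -7, -4] -> [27, -4, -7] -> [-4, -7] -> 2
  [49, 0, -9, 33, -12, 39, -22] -> [-22, 39, -12, 33, -9, 0, 49] -> [49, 39, 33, 0, -9, -12, -22] -> [-9, -12, -22] -> 3
  [-26, 23, 4, 47, -17, 29, -7, 24] -> [24, -7, 29, -17, 47, 4, 23, -26] -> [47, 29, 24, 23, 4, -7, -17, -26] -> [-7, -17, -26] -> 3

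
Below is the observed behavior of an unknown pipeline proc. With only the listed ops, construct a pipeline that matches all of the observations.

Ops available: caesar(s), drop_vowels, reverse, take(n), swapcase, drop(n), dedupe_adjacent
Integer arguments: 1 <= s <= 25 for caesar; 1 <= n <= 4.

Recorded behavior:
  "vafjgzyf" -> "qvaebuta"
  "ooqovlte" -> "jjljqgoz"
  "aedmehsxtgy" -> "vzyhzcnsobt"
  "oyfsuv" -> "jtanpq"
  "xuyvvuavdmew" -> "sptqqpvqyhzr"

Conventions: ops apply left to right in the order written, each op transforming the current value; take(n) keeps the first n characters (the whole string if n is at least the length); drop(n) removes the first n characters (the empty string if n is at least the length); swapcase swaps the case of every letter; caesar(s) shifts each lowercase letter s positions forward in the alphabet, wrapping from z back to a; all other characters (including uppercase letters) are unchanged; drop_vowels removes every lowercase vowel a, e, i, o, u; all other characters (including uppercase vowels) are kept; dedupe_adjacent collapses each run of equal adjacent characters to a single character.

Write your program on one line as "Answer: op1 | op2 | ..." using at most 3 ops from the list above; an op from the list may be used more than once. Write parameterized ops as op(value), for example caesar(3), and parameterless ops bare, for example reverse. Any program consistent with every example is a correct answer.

caesar(6) | caesar(15)

Check, running the answer program on each example:
  "vafjgzyf" -> "bglpmfel" -> "qvaebuta"
  "ooqovlte" -> "uuwubrzk" -> "jjljqgoz"
  "aedmehsxtgy" -> "gkjsknydzme" -> "vzyhzcnsobt"
  "oyfsuv" -> "uelyab" -> "jtanpq"
  "xuyvvuavdmew" -> "daebbagbjskc" -> "sptqqpvqyhzr"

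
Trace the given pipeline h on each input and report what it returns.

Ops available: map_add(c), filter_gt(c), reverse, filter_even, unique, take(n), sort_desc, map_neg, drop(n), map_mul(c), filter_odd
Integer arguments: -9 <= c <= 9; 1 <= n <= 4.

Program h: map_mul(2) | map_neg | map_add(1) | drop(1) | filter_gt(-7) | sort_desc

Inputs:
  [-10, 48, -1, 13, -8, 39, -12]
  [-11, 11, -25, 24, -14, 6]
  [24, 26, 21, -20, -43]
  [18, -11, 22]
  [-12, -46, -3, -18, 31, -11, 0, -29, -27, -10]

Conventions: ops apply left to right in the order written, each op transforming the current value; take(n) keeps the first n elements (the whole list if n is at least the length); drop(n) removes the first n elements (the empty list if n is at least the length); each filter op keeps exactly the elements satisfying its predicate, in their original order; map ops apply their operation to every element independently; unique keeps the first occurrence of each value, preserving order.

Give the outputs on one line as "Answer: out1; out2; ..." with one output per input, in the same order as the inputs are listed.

Execution, op by op:
  [-10, 48, -1, 13, -8, 39, -12] -> [-20, 96, -2, 26, -16, 78, -24] -> [20, -96, 2, -26, 16, -78, 24] -> [21, -95, 3, -25, 17, -77, 25] -> [-95, 3, -25, 17, -77, 25] -> [3, 17, 25] -> [25, 17, 3]
  [-11, 11, -25, 24, -14, 6] -> [-22, 22, -50, 48, -28, 12] -> [22, -22, 50, -48, 28, -12] -> [23, -21, 51, -47, 29, -11] -> [-21, 51, -47, 29, -11] -> [51, 29] -> [51, 29]
  [24, 26, 21, -20, -43] -> [48, 52, 42, -40, -86] -> [-48, -52, -42, 40, 86] -> [-47, -51, -41, 41, 87] -> [-51, -41, 41, 87] -> [41, 87] -> [87, 41]
  [18, -11, 22] -> [36, -22, 44] -> [-36, 22, -44] -> [-35, 23, -43] -> [23, -43] -> [23] -> [23]
  [-12, -46, -3, -18, 31, -11, 0, -29, -27, -10] -> [-24, -92, -6, -36, 62, -22, 0, -58, -54, -20] -> [24, 92, 6, 36, -62, 22, 0, 58, 54, 20] -> [25, 93, 7, 37, -61, 23, 1, 59, 55, 21] -> [93, 7, 37, -61, 23, 1, 59, 55, 21] -> [93, 7, 37, 23, 1, 59, 55, 21] -> [93, 59, 55, 37, 23, 21, 7, 1]

[25, 17, 3]; [51, 29]; [87, 41]; [23]; [93, 59, 55, 37, 23, 21, 7, 1]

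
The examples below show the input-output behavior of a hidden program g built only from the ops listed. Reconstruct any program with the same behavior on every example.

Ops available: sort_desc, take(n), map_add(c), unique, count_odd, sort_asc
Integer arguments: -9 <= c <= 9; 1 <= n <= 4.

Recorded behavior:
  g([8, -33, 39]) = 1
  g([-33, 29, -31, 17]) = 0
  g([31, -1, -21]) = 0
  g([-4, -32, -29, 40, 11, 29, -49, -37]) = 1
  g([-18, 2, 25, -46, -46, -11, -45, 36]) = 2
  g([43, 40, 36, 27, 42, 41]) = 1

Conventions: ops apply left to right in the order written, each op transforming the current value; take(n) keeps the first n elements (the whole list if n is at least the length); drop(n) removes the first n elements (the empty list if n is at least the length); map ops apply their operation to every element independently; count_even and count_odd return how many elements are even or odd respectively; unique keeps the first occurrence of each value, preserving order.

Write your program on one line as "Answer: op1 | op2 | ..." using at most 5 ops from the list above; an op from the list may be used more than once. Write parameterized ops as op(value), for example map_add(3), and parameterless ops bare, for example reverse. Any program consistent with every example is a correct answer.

map_add(-3) | sort_desc | take(3) | count_odd

Check, running the answer program on each example:
  [8, -33, 39] -> [5, -36, 36] -> [36, 5, -36] -> [36, 5, -36] -> 1
  [-33, 29, -31, 17] -> [-36, 26, -34, 14] -> [26, 14, -34, -36] -> [26, 14, -34] -> 0
  [31, -1, -21] -> [28, -4, -24] -> [28, -4, -24] -> [28, -4, -24] -> 0
  [-4, -32, -29, 40, 11, 29, -49, -37] -> [-7, -35, -32, 37, 8, 26, -52, -40] -> [37, 26, 8, -7, -32, -35, -40, -52] -> [37, 26, 8] -> 1
  [-18, 2, 25, -46, -46, -11, -45, 36] -> [-21, -1, 22, -49, -49, -14, -48, 33] -> [33, 22, -1, -14, -21, -48, -49, -49] -> [33, 22, -1] -> 2
  [43, 40, 36, 27, 42, 41] -> [40, 37, 33, 24, 39, 38] -> [40, 39, 38, 37, 33, 24] -> [40, 39, 38] -> 1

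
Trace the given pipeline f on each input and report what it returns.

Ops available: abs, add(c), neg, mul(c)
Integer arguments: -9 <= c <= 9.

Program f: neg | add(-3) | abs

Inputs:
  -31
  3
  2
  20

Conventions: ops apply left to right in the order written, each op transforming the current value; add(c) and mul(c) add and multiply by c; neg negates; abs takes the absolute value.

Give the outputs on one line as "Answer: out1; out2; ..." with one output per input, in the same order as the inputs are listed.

Execution, op by op:
  -31 -> 31 -> 28 -> 28
  3 -> -3 -> -6 -> 6
  2 -> -2 -> -5 -> 5
  20 -> -20 -> -23 -> 23

28; 6; 5; 23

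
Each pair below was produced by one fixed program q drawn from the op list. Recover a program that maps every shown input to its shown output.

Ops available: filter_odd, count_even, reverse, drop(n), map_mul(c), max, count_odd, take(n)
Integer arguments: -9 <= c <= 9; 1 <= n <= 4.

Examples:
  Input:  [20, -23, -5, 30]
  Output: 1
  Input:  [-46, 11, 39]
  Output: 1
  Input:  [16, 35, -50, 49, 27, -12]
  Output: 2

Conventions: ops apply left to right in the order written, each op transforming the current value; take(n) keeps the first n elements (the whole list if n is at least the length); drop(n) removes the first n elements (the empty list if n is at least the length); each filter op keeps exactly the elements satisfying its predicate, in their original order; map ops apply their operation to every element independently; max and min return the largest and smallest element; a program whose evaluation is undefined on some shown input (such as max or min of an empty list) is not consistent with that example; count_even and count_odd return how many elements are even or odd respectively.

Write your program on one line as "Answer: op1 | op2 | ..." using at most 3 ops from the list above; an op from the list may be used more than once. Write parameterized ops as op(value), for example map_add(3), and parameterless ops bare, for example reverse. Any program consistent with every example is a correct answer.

reverse | drop(1) | count_even

Check, running the answer program on each example:
  [20, -23, -5, 30] -> [30, -5, -23, 20] -> [-5, -23, 20] -> 1
  [-46, 11, 39] -> [39, 11, -46] -> [11, -46] -> 1
  [16, 35, -50, 49, 27, -12] -> [-12, 27, 49, -50, 35, 16] -> [27, 49, -50, 35, 16] -> 2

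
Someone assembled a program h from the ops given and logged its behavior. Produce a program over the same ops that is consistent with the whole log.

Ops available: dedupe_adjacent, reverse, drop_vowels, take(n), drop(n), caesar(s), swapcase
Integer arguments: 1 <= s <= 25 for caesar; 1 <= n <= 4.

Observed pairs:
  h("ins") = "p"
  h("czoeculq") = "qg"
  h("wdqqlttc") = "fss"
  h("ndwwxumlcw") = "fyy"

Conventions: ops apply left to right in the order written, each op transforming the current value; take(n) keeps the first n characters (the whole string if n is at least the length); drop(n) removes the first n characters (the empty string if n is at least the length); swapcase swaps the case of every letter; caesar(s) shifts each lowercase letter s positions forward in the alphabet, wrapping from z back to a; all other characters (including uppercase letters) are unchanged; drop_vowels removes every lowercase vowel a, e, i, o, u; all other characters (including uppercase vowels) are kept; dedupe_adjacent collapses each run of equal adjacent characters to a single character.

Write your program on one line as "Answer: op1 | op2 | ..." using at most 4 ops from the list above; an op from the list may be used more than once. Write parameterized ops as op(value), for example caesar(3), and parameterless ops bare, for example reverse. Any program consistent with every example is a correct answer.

take(4) | caesar(2) | drop_vowels | drop(1)

Check, running the answer program on each example:
  "ins" -> "ins" -> "kpu" -> "kp" -> "p"
  "czoeculq" -> "czoe" -> "ebqg" -> "bqg" -> "qg"
  "wdqqlttc" -> "wdqq" -> "yfss" -> "yfss" -> "fss"
  "ndwwxumlcw" -> "ndww" -> "pfyy" -> "pfyy" -> "fyy"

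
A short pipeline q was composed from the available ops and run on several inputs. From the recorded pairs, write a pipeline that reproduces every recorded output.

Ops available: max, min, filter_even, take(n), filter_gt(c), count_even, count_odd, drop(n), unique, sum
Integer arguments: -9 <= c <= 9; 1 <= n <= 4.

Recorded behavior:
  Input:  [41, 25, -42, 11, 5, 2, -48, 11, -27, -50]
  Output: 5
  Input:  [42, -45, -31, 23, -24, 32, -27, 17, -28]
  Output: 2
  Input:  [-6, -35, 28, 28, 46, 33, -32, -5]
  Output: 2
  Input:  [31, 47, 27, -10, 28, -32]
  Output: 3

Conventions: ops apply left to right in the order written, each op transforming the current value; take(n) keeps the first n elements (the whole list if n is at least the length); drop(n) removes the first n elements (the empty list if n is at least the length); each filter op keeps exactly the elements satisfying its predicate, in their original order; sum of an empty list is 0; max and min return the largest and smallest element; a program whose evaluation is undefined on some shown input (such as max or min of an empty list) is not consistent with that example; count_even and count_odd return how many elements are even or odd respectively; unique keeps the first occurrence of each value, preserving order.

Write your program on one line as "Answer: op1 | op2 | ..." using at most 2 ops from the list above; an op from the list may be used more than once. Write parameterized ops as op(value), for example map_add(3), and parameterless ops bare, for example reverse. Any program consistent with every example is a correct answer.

filter_gt(-9) | count_odd

Check, running the answer program on each example:
  [41, 25, -42, 11, 5, 2, -48, 11, -27, -50] -> [41, 25, 11, 5, 2, 11] -> 5
  [42, -45, -31, 23, -24, 32, -27, 17, -28] -> [42, 23, 32, 17] -> 2
  [-6, -35, 28, 28, 46, 33, -32, -5] -> [-6, 28, 28, 46, 33, -5] -> 2
  [31, 47, 27, -10, 28, -32] -> [31, 47, 27, 28] -> 3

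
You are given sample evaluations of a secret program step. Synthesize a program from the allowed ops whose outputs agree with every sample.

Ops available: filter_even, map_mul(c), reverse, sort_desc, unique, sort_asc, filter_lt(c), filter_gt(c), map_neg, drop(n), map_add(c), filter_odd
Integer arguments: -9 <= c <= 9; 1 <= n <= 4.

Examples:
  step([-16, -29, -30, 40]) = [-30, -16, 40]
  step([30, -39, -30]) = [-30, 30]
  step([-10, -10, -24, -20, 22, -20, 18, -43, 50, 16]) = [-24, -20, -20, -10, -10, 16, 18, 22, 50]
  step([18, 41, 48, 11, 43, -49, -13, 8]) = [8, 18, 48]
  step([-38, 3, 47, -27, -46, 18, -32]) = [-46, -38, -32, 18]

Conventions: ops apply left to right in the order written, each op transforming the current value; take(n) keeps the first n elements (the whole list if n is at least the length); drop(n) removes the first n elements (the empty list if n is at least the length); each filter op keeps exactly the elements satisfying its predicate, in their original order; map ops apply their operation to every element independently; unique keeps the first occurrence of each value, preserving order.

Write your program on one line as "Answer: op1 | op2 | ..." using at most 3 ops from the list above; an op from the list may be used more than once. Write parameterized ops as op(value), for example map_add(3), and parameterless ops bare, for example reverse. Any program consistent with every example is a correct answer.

filter_even | reverse | sort_asc

Check, running the answer program on each example:
  [-16, -29, -30, 40] -> [-16, -30, 40] -> [40, -30, -16] -> [-30, -16, 40]
  [30, -39, -30] -> [30, -30] -> [-30, 30] -> [-30, 30]
  [-10, -10, -24, -20, 22, -20, 18, -43, 50, 16] -> [-10, -10, -24, -20, 22, -20, 18, 50, 16] -> [16, 50, 18, -20, 22, -20, -24, -10, -10] -> [-24, -20, -20, -10, -10, 16, 18, 22, 50]
  [18, 41, 48, 11, 43, -49, -13, 8] -> [18, 48, 8] -> [8, 48, 18] -> [8, 18, 48]
  [-38, 3, 47, -27, -46, 18, -32] -> [-38, -46, 18, -32] -> [-32, 18, -46, -38] -> [-46, -38, -32, 18]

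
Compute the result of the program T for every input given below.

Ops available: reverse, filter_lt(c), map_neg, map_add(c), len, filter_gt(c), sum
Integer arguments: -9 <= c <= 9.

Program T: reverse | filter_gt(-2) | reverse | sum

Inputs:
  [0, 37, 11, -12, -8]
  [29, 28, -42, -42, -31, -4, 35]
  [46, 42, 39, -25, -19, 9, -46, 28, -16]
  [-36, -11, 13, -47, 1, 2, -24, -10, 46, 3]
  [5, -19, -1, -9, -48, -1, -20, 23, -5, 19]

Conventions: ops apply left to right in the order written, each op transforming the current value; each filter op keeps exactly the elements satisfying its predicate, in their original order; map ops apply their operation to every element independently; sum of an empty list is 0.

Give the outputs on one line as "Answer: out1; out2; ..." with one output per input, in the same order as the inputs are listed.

48; 92; 164; 65; 45

Execution, op by op:
  [0, 37, 11, -12, -8] -> [-8, -12, 11, 37, 0] -> [11, 37, 0] -> [0, 37, 11] -> 48
  [29, 28, -42, -42, -31, -4, 35] -> [35, -4, -31, -42, -42, 28, 29] -> [35, 28, 29] -> [29, 28, 35] -> 92
  [46, 42, 39, -25, -19, 9, -46, 28, -16] -> [-16, 28, -46, 9, -19, -25, 39, 42, 46] -> [28, 9, 39, 42, 46] -> [46, 42, 39, 9, 28] -> 164
  [-36, -11, 13, -47, 1, 2, -24, -10, 46, 3] -> [3, 46, -10, -24, 2, 1, -47, 13, -11, -36] -> [3, 46, 2, 1, 13] -> [13, 1, 2, 46, 3] -> 65
  [5, -19, -1, -9, -48, -1, -20, 23, -5, 19] -> [19, -5, 23, -20, -1, -48, -9, -1, -19, 5] -> [19, 23, -1, -1, 5] -> [5, -1, -1, 23, 19] -> 45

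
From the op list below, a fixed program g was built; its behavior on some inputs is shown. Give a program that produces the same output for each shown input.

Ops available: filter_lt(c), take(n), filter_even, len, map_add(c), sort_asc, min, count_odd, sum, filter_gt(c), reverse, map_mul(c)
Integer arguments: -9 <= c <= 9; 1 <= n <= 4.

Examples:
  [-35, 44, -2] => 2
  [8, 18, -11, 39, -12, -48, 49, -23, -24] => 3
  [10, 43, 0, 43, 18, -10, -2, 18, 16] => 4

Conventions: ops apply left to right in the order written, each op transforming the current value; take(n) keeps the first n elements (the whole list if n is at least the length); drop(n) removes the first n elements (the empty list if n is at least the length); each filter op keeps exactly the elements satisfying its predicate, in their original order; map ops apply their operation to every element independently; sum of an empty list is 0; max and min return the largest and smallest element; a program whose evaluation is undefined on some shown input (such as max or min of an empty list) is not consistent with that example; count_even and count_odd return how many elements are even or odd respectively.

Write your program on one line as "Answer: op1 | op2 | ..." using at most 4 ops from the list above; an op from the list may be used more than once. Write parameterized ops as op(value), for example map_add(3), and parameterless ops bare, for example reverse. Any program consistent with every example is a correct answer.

take(4) | reverse | filter_gt(-6) | len

Check, running the answer program on each example:
  [-35, 44, -2] -> [-35, 44, -2] -> [-2, 44, -35] -> [-2, 44] -> 2
  [8, 18, -11, 39, -12, -48, 49, -23, -24] -> [8, 18, -11, 39] -> [39, -11, 18, 8] -> [39, 18, 8] -> 3
  [10, 43, 0, 43, 18, -10, -2, 18, 16] -> [10, 43, 0, 43] -> [43, 0, 43, 10] -> [43, 0, 43, 10] -> 4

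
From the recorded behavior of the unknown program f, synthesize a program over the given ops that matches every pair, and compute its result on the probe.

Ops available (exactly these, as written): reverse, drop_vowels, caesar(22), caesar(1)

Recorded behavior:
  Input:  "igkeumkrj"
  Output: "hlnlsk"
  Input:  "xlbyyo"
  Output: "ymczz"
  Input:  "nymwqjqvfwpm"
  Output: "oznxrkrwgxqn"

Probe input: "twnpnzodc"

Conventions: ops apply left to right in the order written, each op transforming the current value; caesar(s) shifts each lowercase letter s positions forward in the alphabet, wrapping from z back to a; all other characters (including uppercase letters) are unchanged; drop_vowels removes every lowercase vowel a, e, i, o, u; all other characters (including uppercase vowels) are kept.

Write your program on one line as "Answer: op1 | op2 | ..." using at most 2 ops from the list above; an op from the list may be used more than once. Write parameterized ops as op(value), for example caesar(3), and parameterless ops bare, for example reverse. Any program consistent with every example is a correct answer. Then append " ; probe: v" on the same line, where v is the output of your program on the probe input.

drop_vowels | caesar(1) ; probe: "uxoqoaed"

Check, running the answer program on each example:
  "igkeumkrj" -> "gkmkrj" -> "hlnlsk"
  "xlbyyo" -> "xlbyy" -> "ymczz"
  "nymwqjqvfwpm" -> "nymwqjqvfwpm" -> "oznxrkrwgxqn"
  probe: "twnpnzodc" -> "twnpnzdc" -> "uxoqoaed"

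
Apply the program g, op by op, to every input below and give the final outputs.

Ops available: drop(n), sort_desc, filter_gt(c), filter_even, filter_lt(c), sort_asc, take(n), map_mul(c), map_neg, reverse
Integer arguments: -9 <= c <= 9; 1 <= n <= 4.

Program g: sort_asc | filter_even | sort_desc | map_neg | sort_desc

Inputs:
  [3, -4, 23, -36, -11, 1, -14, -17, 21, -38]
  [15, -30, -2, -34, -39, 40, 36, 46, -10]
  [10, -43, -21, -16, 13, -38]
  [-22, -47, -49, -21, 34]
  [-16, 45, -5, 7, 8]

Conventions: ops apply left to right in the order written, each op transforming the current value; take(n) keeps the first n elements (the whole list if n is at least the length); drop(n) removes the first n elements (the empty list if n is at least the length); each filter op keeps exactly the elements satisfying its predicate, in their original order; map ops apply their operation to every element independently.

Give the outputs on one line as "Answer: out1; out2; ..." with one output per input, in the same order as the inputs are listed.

Execution, op by op:
  [3, -4, 23, -36, -11, 1, -14, -17, 21, -38] -> [-38, -36, -17, -14, -11, -4, 1, 3, 21, 23] -> [-38, -36, -14, -4] -> [-4, -14, -36, -38] -> [4, 14, 36, 38] -> [38, 36, 14, 4]
  [15, -30, -2, -34, -39, 40, 36, 46, -10] -> [-39, -34, -30, -10, -2, 15, 36, 40, 46] -> [-34, -30, -10, -2, 36, 40, 46] -> [46, 40, 36, -2, -10, -30, -34] -> [-46, -40, -36, 2, 10, 30, 34] -> [34, 30, 10, 2, -36, -40, -46]
  [10, -43, -21, -16, 13, -38] -> [-43, -38, -21, -16, 10, 13] -> [-38, -16, 10] -> [10, -16, -38] -> [-10, 16, 38] -> [38, 16, -10]
  [-22, -47, -49, -21, 34] -> [-49, -47, -22, -21, 34] -> [-22, 34] -> [34, -22] -> [-34, 22] -> [22, -34]
  [-16, 45, -5, 7, 8] -> [-16, -5, 7, 8, 45] -> [-16, 8] -> [8, -16] -> [-8, 16] -> [16, -8]

[38, 36, 14, 4]; [34, 30, 10, 2, -36, -40, -46]; [38, 16, -10]; [22, -34]; [16, -8]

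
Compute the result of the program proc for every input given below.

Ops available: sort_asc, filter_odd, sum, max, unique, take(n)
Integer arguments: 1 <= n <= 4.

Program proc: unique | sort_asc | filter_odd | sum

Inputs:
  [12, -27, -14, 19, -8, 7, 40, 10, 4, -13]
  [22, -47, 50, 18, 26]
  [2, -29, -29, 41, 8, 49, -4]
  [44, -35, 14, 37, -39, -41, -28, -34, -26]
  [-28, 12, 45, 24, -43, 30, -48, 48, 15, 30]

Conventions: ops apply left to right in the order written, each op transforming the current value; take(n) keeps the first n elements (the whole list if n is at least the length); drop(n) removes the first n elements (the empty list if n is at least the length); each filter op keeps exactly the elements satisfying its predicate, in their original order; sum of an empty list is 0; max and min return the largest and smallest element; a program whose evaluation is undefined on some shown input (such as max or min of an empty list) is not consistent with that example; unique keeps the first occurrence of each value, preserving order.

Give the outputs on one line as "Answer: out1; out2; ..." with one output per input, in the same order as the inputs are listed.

-14; -47; 61; -78; 17

Execution, op by op:
  [12, -27, -14, 19, -8, 7, 40, 10, 4, -13] -> [12, -27, -14, 19, -8, 7, 40, 10, 4, -13] -> [-27, -14, -13, -8, 4, 7, 10, 12, 19, 40] -> [-27, -13, 7, 19] -> -14
  [22, -47, 50, 18, 26] -> [22, -47, 50, 18, 26] -> [-47, 18, 22, 26, 50] -> [-47] -> -47
  [2, -29, -29, 41, 8, 49, -4] -> [2, -29, 41, 8, 49, -4] -> [-29, -4, 2, 8, 41, 49] -> [-29, 41, 49] -> 61
  [44, -35, 14, 37, -39, -41, -28, -34, -26] -> [44, -35, 14, 37, -39, -41, -28, -34, -26] -> [-41, -39, -35, -34, -28, -26, 14, 37, 44] -> [-41, -39, -35, 37] -> -78
  [-28, 12, 45, 24, -43, 30, -48, 48, 15, 30] -> [-28, 12, 45, 24, -43, 30, -48, 48, 15] -> [-48, -43, -28, 12, 15, 24, 30, 45, 48] -> [-43, 15, 45] -> 17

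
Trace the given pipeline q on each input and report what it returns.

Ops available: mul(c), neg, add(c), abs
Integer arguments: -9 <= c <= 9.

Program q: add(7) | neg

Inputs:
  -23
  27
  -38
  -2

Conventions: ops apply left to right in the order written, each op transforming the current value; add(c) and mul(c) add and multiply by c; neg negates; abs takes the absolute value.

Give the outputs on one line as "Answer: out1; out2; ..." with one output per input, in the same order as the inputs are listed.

16; -34; 31; -5

Execution, op by op:
  -23 -> -16 -> 16
  27 -> 34 -> -34
  -38 -> -31 -> 31
  -2 -> 5 -> -5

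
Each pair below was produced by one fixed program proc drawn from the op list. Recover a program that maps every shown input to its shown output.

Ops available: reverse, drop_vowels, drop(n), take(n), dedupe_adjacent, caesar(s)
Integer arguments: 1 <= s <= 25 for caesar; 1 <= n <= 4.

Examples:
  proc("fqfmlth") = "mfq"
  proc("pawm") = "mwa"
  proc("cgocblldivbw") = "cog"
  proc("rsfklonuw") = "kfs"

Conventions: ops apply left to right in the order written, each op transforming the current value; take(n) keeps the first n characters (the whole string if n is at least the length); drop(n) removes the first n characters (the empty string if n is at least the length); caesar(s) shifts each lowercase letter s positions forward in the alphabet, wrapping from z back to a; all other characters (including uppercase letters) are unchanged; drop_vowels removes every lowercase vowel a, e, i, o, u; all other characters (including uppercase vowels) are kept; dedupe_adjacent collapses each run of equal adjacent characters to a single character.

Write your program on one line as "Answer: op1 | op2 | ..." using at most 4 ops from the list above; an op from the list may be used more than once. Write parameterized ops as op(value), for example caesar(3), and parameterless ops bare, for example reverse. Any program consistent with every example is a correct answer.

dedupe_adjacent | drop(1) | take(3) | reverse

Check, running the answer program on each example:
  "fqfmlth" -> "fqfmlth" -> "qfmlth" -> "qfm" -> "mfq"
  "pawm" -> "pawm" -> "awm" -> "awm" -> "mwa"
  "cgocblldivbw" -> "cgocbldivbw" -> "gocbldivbw" -> "goc" -> "cog"
  "rsfklonuw" -> "rsfklonuw" -> "sfklonuw" -> "sfk" -> "kfs"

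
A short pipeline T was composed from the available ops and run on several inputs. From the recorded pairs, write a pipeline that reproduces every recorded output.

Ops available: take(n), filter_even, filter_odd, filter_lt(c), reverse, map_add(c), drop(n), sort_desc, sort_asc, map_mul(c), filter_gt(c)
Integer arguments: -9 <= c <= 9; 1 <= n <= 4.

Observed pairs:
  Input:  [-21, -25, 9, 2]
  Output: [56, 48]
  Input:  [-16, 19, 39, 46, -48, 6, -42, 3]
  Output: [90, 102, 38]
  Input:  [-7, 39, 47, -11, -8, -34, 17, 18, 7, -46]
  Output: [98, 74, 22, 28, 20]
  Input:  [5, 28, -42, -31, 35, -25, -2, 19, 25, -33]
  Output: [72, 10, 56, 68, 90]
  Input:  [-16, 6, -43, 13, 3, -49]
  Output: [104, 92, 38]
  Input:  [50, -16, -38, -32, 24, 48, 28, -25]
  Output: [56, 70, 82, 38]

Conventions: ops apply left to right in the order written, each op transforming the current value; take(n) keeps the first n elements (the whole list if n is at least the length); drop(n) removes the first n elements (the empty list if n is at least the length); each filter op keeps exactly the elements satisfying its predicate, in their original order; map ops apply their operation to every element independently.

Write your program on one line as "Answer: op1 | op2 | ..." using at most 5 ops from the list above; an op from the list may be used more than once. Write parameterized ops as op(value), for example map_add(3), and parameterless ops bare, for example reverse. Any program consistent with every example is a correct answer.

reverse | map_add(-3) | map_mul(-2) | filter_gt(8)

Check, running the answer program on each example:
  [-21, -25, 9, 2] -> [2, 9, -25, -21] -> [-1, 6, -28, -24] -> [2, -12, 56, 48] -> [56, 48]
  [-16, 19, 39, 46, -48, 6, -42, 3] -> [3, -42, 6, -48, 46, 39, 19, -16] -> [0, -45, 3, -51, 43, 36, 16, -19] -> [0, 90, -6, 102, -86, -72, -32, 38] -> [90, 102, 38]
  [-7, 39, 47, -11, -8, -34, 17, 18, 7, -46] -> [-46, 7, 18, 17, -34, -8, -11, 47, 39, -7] -> [-49, 4, 15, 14, -37, -11, -14, 44, 36, -10] -> [98, -8, -30, -28, 74, 22, 28, -88, -72, 20] -> [98, 74, 22, 28, 20]
  [5, 28, -42, -31, 35, -25, -2, 19, 25, -33] -> [-33, 25, 19, -2, -25, 35, -31, -42, 28, 5] -> [-36, 22, 16, -5, -28, 32, -34, -45, 25, 2] -> [72, -44, -32, 10, 56, -64, 68, 90, -50, -4] -> [72, 10, 56, 68, 90]
  [-16, 6, -43, 13, 3, -49] -> [-49, 3, 13, -43, 6, -16] -> [-52, 0, 10, -46, 3, -19] -> [104, 0, -20, 92, -6, 38] -> [104, 92, 38]
  [50, -16, -38, -32, 24, 48, 28, -25] -> [-25, 28, 48, 24, -32, -38, -16, 50] -> [-28, 25, 45, 21, -35, -41, -19, 47] -> [56, -50, -90, -42, 70, 82, 38, -94] -> [56, 70, 82, 38]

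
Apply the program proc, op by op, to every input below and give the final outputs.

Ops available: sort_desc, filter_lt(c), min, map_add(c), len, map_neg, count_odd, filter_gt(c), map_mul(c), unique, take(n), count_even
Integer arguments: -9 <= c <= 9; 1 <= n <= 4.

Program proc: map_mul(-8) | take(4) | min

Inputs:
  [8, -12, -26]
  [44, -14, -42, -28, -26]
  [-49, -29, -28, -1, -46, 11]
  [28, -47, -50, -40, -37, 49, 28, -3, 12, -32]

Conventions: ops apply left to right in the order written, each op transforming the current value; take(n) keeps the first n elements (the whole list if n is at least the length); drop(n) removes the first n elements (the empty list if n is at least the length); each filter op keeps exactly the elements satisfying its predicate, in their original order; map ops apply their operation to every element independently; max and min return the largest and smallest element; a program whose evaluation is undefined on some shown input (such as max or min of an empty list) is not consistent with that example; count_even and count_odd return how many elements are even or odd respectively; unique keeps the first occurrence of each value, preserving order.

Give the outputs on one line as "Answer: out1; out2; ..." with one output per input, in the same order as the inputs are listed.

-64; -352; 8; -224

Execution, op by op:
  [8, -12, -26] -> [-64, 96, 208] -> [-64, 96, 208] -> -64
  [44, -14, -42, -28, -26] -> [-352, 112, 336, 224, 208] -> [-352, 112, 336, 224] -> -352
  [-49, -29, -28, -1, -46, 11] -> [392, 232, 224, 8, 368, -88] -> [392, 232, 224, 8] -> 8
  [28, -47, -50, -40, -37, 49, 28, -3, 12, -32] -> [-224, 376, 400, 320, 296, -392, -224, 24, -96, 256] -> [-224, 376, 400, 320] -> -224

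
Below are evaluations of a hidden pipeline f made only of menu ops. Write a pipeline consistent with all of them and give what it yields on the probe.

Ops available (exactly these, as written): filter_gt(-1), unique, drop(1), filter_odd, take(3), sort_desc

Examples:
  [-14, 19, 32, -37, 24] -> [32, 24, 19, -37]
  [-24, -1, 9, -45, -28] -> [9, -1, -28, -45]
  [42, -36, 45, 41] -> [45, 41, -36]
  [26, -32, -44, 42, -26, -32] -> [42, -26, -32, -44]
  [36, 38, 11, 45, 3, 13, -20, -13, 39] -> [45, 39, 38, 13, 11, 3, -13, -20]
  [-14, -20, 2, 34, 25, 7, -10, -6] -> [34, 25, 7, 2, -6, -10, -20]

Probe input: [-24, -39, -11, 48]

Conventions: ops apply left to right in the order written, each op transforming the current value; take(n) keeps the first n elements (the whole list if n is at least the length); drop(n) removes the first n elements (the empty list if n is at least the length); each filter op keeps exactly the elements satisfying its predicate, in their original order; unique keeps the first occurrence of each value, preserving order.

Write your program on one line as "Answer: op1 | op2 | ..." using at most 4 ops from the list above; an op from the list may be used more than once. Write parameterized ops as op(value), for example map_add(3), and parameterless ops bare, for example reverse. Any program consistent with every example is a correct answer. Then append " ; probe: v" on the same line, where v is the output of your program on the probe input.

drop(1) | sort_desc | unique ; probe: [48, -11, -39]

Check, running the answer program on each example:
  [-14, 19, 32, -37, 24] -> [19, 32, -37, 24] -> [32, 24, 19, -37] -> [32, 24, 19, -37]
  [-24, -1, 9, -45, -28] -> [-1, 9, -45, -28] -> [9, -1, -28, -45] -> [9, -1, -28, -45]
  [42, -36, 45, 41] -> [-36, 45, 41] -> [45, 41, -36] -> [45, 41, -36]
  [26, -32, -44, 42, -26, -32] -> [-32, -44, 42, -26, -32] -> [42, -26, -32, -32, -44] -> [42, -26, -32, -44]
  [36, 38, 11, 45, 3, 13, -20, -13, 39] -> [38, 11, 45, 3, 13, -20, -13, 39] -> [45, 39, 38, 13, 11, 3, -13, -20] -> [45, 39, 38, 13, 11, 3, -13, -20]
  [-14, -20, 2, 34, 25, 7, -10, -6] -> [-20, 2, 34, 25, 7, -10, -6] -> [34, 25, 7, 2, -6, -10, -20] -> [34, 25, 7, 2, -6, -10, -20]
  probe: [-24, -39, -11, 48] -> [-39, -11, 48] -> [48, -11, -39] -> [48, -11, -39]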